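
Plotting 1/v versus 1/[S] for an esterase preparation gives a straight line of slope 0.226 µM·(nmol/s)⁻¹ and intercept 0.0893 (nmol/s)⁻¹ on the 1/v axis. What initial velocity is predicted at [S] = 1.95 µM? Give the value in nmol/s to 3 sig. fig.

The y-intercept is 1/Vmax, so Vmax = 1/0.0893 = 11.2 nmol/s.
The slope is Km/Vmax, so Km = 0.226 × 11.2 = 2.53 µM.
Then v = 11.2 × 1.95/(2.53 + 1.95) = 4.87 nmol/s.

4.87 nmol/s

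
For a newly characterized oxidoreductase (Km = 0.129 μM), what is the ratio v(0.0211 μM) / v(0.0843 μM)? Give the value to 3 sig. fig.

Since Vmax cancels, v₂/v₁ = [S]₂(Km+[S]₁) / [S]₁(Km+[S]₂).
= 0.0211×(0.129+0.0843) / (0.0843×(0.129+0.0211)) = 0.004501/0.01265 = 0.356.

0.356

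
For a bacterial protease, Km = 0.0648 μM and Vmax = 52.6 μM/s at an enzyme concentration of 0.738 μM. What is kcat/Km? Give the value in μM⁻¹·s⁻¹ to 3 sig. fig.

1100 μM⁻¹·s⁻¹

kcat = Vmax/[E]total = 52.6/0.738 = 71.3 s⁻¹.
kcat/Km = 71.3/0.0648 = 1100 μM⁻¹·s⁻¹.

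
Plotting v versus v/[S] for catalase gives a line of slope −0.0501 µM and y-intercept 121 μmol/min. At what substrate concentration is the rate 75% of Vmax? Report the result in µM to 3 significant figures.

0.150 µM

The Eadie–Hofstee slope gives Km = 0.0501 µM (slope = −Km).
v/Vmax = [S]/(Km+[S]) = 0.75 ⇒ [S] = Km·0.75/(1−0.75) = 0.0501 × 3.000 = 0.150 µM.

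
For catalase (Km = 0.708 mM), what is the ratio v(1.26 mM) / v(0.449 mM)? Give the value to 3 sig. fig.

The fractional saturations are [S]/(Km+[S]) = 0.449/1.157 = 0.3881 and 1.26/1.968 = 0.6402.
v₂/v₁ is just their ratio: 0.6402/0.3881 = 1.65.

1.65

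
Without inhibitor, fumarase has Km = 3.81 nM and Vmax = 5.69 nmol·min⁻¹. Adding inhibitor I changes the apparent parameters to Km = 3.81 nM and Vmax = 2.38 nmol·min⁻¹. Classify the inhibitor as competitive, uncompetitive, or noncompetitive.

Vmax decreases (5.69 → 2.38 nmol·min⁻¹) while Km is unchanged — pure noncompetitive inhibition.

noncompetitive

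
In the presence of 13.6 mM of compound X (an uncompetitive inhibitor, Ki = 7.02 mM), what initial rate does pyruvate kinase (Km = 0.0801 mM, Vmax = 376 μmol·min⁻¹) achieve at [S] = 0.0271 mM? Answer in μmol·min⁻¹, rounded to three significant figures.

α = 1 + [I]/Ki = 1 + 13.6/7.02 = 2.937.
For an uncompetitive inhibitor, both parameters are divided by α, giving Vmax/α and Km/α: Km,app = 0.0273 mM, Vmax,app = 128 μmol·min⁻¹.
v = Vmax,app·[S]/(Km,app + [S]) = 128 × 0.0271/(0.0273 + 0.0271) = 63.8 μmol·min⁻¹.

63.8 μmol·min⁻¹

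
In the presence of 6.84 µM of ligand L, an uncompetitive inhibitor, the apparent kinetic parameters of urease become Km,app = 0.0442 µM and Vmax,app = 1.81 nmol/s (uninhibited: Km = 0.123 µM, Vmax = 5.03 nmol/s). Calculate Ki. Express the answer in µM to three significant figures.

Uncompetitive: Vmax,app = Vmax/α (and Km,app = Km/α) with α = 1 + [I]/Ki.
α = Vmax/Vmax,app = 5.03/1.81 = 2.779.
Since α = 1 + [I]/Ki, [I]/Ki = 2.779 − 1 = 1.779 and Ki = 6.84/1.779 = 3.84 µM.

3.84 µM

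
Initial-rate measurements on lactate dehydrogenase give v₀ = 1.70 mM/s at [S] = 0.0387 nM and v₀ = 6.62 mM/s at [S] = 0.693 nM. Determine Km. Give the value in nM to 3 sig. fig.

From v = Vmax[S]/(Km+[S]), each point gives Vmax = v(Km+[S])/[S].
Equating: 1.70(Km+0.0387)/0.0387 = 6.62(Km+0.693)/0.693.
43.93·Km + 1.70 = 9.553·Km + 6.62, so (43.93 − 9.553)·Km = 6.62 − 1.70.
Km = 4.920/34.37 = 0.143 nM; then Vmax = 1.70(0.143+0.0387)/0.0387 = 7.99 mM/s.

0.143 nM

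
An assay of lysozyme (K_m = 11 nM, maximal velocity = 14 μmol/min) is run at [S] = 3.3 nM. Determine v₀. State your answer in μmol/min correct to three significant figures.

v = Vmax·[S]/(Km + [S]) = 14 × 3.3 / (11 + 3.3)
  = 46.20 / 14.30 = 3.23 μmol/min.

3.23 μmol/min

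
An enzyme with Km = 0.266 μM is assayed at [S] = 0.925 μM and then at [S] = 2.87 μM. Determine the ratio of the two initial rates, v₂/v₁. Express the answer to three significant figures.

1.18

The fractional saturations are [S]/(Km+[S]) = 0.925/1.191 = 0.7767 and 2.87/3.136 = 0.9152.
v₂/v₁ is just their ratio: 0.9152/0.7767 = 1.18.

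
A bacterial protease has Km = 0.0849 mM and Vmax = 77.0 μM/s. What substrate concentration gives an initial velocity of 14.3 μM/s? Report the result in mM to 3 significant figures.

Rearranging v = Vmax[S]/(Km+[S]) gives [S] = Km·v/(Vmax − v).
[S] = 0.0849 × 14.3 / (77.0 − 14.3) = 1.214/62.70 = 0.0194 mM.

0.0194 mM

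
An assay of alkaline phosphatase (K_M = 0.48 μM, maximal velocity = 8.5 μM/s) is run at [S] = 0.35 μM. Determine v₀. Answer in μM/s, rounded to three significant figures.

[S]/(Km+[S]) = 0.35/0.8300 = 0.4217, the fractional saturation.
v = 0.4217 × Vmax = 0.4217 × 8.5 = 3.58 μM/s.

3.58 μM/s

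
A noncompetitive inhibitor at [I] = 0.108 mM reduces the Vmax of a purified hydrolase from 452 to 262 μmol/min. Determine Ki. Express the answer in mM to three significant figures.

Noncompetitive: Vmax,app = Vmax/α with α = 1 + [I]/Ki.
α = Vmax/Vmax,app = 452/262 = 1.725.
Since α = 1 + [I]/Ki, [I]/Ki = 1.725 − 1 = 0.7252 and Ki = 0.108/0.7252 = 0.149 mM.

0.149 mM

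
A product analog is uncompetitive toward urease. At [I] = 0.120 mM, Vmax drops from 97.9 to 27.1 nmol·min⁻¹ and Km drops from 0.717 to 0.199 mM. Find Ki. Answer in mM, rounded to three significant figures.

0.0459 mM

Uncompetitive: Vmax,app = Vmax/α (and Km,app = Km/α) with α = 1 + [I]/Ki.
α = Vmax/Vmax,app = 97.9/27.1 = 3.613.
Since α = 1 + [I]/Ki, [I]/Ki = 3.613 − 1 = 2.613 and Ki = 0.120/2.613 = 0.0459 mM.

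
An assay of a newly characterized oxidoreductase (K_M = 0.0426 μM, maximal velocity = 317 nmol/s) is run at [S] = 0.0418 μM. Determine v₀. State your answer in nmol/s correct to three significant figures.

157 nmol/s

[S]/(Km+[S]) = 0.0418/0.08440 = 0.4953, the fractional saturation.
v = 0.4953 × Vmax = 0.4953 × 317 = 157 nmol/s.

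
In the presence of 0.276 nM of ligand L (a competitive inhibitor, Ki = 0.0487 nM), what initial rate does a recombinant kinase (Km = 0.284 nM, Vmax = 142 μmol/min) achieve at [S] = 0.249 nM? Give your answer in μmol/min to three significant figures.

With α = 1 + [I]/Ki = 1 + 0.276/0.0487 = 6.667, the competitive rate law is v = Vmax[S] / (αKm + [S]).
v = 142×0.249 / (6.667×0.284 + 0.249) = 35.36/2.143 = 16.5 μmol/min.

16.5 μmol/min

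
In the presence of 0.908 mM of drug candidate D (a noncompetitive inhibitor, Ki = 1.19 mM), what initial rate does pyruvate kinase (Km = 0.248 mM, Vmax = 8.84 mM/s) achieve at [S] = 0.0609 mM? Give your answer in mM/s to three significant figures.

0.989 mM/s

With α = 1 + [I]/Ki = 1 + 0.908/1.19 = 1.763, the noncompetitive rate law is v = (Vmax/α)·[S] / (Km + [S]).
v = (8.84/1.763)×0.0609 / (0.248 + 0.0609) = 0.3054/0.3089 = 0.989 mM/s.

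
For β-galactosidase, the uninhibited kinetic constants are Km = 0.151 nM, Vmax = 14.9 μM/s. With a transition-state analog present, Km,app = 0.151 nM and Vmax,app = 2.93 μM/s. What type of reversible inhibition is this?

Vmax decreases (14.9 → 2.93 μM/s) while Km is unchanged — pure noncompetitive inhibition.

noncompetitive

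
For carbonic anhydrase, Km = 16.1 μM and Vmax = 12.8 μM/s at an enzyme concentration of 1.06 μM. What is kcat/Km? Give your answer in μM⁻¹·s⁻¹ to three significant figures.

kcat = Vmax/[E]total = 12.8/1.06 = 12.1 s⁻¹.
kcat/Km = 12.1/16.1 = 0.750 μM⁻¹·s⁻¹.

0.750 μM⁻¹·s⁻¹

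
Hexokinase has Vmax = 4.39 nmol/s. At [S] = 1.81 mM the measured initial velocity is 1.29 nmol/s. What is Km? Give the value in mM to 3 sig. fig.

4.35 mM

v/Vmax = 1.29/4.39 = 0.2938 = [S]/(Km+[S]).
So Km + [S] = [S]/0.2938 = 6.160 mM, giving Km = 6.160 − 1.81 = 4.35 mM.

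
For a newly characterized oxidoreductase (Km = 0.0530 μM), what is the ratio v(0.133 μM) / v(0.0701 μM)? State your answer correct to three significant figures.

1.26

The fractional saturations are [S]/(Km+[S]) = 0.0701/0.1231 = 0.5695 and 0.133/0.1860 = 0.7151.
v₂/v₁ is just their ratio: 0.7151/0.5695 = 1.26.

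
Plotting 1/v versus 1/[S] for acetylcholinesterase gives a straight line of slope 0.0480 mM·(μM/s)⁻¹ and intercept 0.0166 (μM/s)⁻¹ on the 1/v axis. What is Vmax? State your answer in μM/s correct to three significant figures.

The y-intercept of a Lineweaver–Burk plot equals 1/Vmax, so Vmax = 1/0.0166 = 60.2 μM/s.

60.2 μM/s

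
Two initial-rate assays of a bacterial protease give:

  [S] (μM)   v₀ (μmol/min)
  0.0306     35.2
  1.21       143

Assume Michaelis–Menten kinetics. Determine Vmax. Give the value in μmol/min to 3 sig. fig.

155 μmol/min

In reciprocal form, 1/v = (Km/Vmax)·(1/[S]) + 1/Vmax. The two points give (1/[S], 1/v) = (32.68, 0.02841) and (0.8264, 0.006993).
Slope = (0.02841 − 0.006993)/(32.68 − 0.8264) = 0.0006723; intercept = 0.02841 − 0.0006723×32.68 = 0.006437.
Vmax = 1/intercept = 155 μmol/min; Km = slope × Vmax = 0.0006723 × 155 = 0.104 μM.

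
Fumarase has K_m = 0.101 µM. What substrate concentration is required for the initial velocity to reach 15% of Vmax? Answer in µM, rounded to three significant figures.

0.0178 µM

v/Vmax = [S]/(Km+[S]) = 0.15, so [S] = Km·0.15/(1 − 0.15) = 0.101 × 0.1765.
[S] = 0.0178 µM.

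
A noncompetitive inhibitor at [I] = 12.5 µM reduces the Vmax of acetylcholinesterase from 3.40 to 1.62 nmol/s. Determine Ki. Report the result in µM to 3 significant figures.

Noncompetitive: Vmax,app = Vmax/α with α = 1 + [I]/Ki.
α = Vmax/Vmax,app = 3.40/1.62 = 2.099.
Ki = [I]/(α − 1) = 12.5/1.099 = 11.4 µM.

11.4 µM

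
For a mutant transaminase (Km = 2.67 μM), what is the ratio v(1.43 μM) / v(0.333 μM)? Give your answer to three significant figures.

3.15

Since Vmax cancels, v₂/v₁ = [S]₂(Km+[S]₁) / [S]₁(Km+[S]₂).
= 1.43×(2.67+0.333) / (0.333×(2.67+1.43)) = 4.294/1.365 = 3.15.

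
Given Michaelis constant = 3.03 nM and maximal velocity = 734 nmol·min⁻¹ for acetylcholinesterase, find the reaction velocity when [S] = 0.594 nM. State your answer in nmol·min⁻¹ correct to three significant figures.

[S]/(Km+[S]) = 0.594/3.624 = 0.1639, the fractional saturation.
v = 0.1639 × Vmax = 0.1639 × 734 = 120 nmol·min⁻¹.

120 nmol·min⁻¹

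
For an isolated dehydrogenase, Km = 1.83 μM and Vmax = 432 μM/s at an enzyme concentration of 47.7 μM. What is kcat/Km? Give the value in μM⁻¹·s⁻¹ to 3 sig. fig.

4.95 μM⁻¹·s⁻¹

kcat = Vmax/[E]total = 432/47.7 = 9.06 s⁻¹.
kcat/Km = 9.06/1.83 = 4.95 μM⁻¹·s⁻¹.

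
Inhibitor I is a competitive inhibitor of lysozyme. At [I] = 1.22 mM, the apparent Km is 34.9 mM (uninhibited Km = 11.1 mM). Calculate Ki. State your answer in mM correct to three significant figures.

Competitive: Km,app = α·Km with α = 1 + [I]/Ki.
α = Km,app/Km = 34.9/11.1 = 3.144.
Ki = [I]/(α − 1) = 1.22/2.144 = 0.569 mM.

0.569 mM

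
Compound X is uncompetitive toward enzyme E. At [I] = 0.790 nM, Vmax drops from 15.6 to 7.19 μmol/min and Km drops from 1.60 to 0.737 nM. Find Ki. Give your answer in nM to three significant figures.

0.675 nM

Uncompetitive: Vmax,app = Vmax/α (and Km,app = Km/α) with α = 1 + [I]/Ki.
α = Vmax/Vmax,app = 15.6/7.19 = 2.170.
Ki = [I]/(α − 1) = 0.790/1.170 = 0.675 nM.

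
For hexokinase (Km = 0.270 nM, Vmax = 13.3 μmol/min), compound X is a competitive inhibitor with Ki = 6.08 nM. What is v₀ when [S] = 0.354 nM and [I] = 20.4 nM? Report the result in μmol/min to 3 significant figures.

3.08 μmol/min

α = 1 + [I]/Ki = 1 + 20.4/6.08 = 4.355.
For a competitive inhibitor, Vmax is unchanged and the apparent Km becomes α·Km: Km,app = 1.18 nM, Vmax,app = 13.3 μmol/min.
v = Vmax,app·[S]/(Km,app + [S]) = 13.3 × 0.354/(1.18 + 0.354) = 3.08 μmol/min.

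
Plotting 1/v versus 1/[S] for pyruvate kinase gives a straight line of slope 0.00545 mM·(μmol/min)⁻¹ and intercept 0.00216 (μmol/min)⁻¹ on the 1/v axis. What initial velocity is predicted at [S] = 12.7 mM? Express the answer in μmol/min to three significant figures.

The y-intercept is 1/Vmax, so Vmax = 1/0.00216 = 463 μmol/min.
The slope is Km/Vmax, so Km = 0.00545 × 463 = 2.52 mM.
Then v = 463 × 12.7/(2.52 + 12.7) = 386 μmol/min.

386 μmol/min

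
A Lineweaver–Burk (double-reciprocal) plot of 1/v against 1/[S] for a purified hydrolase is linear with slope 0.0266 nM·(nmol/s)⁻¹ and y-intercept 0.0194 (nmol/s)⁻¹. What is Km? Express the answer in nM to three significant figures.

1.37 nM

y-intercept = 1/Vmax ⇒ Vmax = 51.5 nmol/s; slope = Km/Vmax ⇒ Km = slope × Vmax.
Km = 0.0266 × 51.5 = 1.37 nM.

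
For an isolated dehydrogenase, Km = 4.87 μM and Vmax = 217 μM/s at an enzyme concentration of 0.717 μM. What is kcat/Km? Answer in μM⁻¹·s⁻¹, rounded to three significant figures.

kcat = Vmax/[E]total = 217/0.717 = 303 s⁻¹.
kcat/Km = 303/4.87 = 62.1 μM⁻¹·s⁻¹.

62.1 μM⁻¹·s⁻¹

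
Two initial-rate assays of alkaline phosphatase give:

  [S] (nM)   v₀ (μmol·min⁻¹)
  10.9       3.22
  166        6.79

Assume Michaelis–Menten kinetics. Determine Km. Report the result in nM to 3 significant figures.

From v = Vmax[S]/(Km+[S]), each point gives Vmax = v(Km+[S])/[S].
Equating: 3.22(Km+10.9)/10.9 = 6.79(Km+166)/166.
0.2954·Km + 3.22 = 0.04090·Km + 6.79, so (0.2954 − 0.04090)·Km = 6.79 − 3.22.
Km = 3.570/0.2545 = 14.0 nM; then Vmax = 3.22(14.0+10.9)/10.9 = 7.36 μmol·min⁻¹.

14.0 nM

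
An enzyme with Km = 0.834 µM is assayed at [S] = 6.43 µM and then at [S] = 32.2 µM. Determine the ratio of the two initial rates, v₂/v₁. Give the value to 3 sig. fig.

Since Vmax cancels, v₂/v₁ = [S]₂(Km+[S]₁) / [S]₁(Km+[S]₂).
= 32.2×(0.834+6.43) / (6.43×(0.834+32.2)) = 233.9/212.4 = 1.10.

1.10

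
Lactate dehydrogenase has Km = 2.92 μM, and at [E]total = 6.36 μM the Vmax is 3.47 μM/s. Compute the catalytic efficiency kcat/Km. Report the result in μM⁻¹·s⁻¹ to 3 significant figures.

kcat = Vmax/[E]total = 3.47/6.36 = 0.546 s⁻¹.
kcat/Km = 0.546/2.92 = 0.187 μM⁻¹·s⁻¹.

0.187 μM⁻¹·s⁻¹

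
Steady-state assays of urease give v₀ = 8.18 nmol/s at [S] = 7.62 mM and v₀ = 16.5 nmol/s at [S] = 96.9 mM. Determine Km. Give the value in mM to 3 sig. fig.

From v = Vmax[S]/(Km+[S]), each point gives Vmax = v(Km+[S])/[S].
Equating: 8.18(Km+7.62)/7.62 = 16.5(Km+96.9)/96.9.
1.073·Km + 8.18 = 0.1703·Km + 16.5, so (1.073 − 0.1703)·Km = 16.5 − 8.18.
Km = 8.320/0.9032 = 9.21 mM; then Vmax = 8.18(9.21+7.62)/7.62 = 18.1 nmol/s.

9.21 mM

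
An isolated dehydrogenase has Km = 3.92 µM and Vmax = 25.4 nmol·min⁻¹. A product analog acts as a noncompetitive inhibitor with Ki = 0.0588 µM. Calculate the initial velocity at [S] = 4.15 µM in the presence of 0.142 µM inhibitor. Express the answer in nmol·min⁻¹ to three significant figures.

3.82 nmol·min⁻¹

α = 1 + [I]/Ki = 1 + 0.142/0.0588 = 3.415.
For a noncompetitive inhibitor, Vmax is reduced to Vmax/α while Km is unchanged: Km,app = 3.92 µM, Vmax,app = 7.44 nmol·min⁻¹.
v = Vmax,app·[S]/(Km,app + [S]) = 7.44 × 4.15/(3.92 + 4.15) = 3.82 nmol·min⁻¹.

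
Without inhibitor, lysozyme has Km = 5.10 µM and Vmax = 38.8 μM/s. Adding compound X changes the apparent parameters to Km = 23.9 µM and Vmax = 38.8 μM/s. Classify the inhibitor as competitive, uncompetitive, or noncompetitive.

competitive

Km increases (5.10 → 23.9 µM) while Vmax is unchanged — the hallmark of competitive inhibition.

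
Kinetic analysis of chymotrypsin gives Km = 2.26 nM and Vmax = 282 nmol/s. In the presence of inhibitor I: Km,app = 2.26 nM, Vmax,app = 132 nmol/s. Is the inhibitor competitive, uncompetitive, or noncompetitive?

Vmax decreases (282 → 132 nmol/s) while Km is unchanged — pure noncompetitive inhibition.

noncompetitive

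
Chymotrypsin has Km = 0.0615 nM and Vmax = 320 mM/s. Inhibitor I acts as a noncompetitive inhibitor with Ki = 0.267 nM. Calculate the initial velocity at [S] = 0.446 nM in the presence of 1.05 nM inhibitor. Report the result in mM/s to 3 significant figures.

α = 1 + [I]/Ki = 1 + 1.05/0.267 = 4.933.
For a noncompetitive inhibitor, Vmax is reduced to Vmax/α while Km is unchanged: Km,app = 0.0615 nM, Vmax,app = 64.9 mM/s.
v = Vmax,app·[S]/(Km,app + [S]) = 64.9 × 0.446/(0.0615 + 0.446) = 57.0 mM/s.

57.0 mM/s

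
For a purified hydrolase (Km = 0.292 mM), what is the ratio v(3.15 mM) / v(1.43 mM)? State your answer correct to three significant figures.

1.10

Since Vmax cancels, v₂/v₁ = [S]₂(Km+[S]₁) / [S]₁(Km+[S]₂).
= 3.15×(0.292+1.43) / (1.43×(0.292+3.15)) = 5.424/4.922 = 1.10.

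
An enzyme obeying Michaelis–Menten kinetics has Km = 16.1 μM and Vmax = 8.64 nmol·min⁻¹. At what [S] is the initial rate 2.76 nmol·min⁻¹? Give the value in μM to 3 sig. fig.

7.56 μM

Rearranging v = Vmax[S]/(Km+[S]) gives [S] = Km·v/(Vmax − v).
[S] = 16.1 × 2.76 / (8.64 − 2.76) = 44.44/5.880 = 7.56 μM.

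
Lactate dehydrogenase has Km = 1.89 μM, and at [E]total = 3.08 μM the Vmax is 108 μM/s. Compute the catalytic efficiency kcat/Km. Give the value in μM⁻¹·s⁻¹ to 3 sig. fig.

18.6 μM⁻¹·s⁻¹

kcat = Vmax/[E]total = 108/3.08 = 35.1 s⁻¹.
kcat/Km = 35.1/1.89 = 18.6 μM⁻¹·s⁻¹.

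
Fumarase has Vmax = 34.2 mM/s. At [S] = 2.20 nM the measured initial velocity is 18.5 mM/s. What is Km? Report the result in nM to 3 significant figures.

v/Vmax = 18.5/34.2 = 0.5409 = [S]/(Km+[S]).
So Km + [S] = [S]/0.5409 = 4.067 nM, giving Km = 4.067 − 2.20 = 1.87 nM.

1.87 nM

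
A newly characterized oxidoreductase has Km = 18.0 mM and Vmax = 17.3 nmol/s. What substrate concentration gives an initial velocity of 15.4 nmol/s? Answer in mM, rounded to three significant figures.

146 mM

The required fractional saturation is v/Vmax = 15.4/17.3 = 0.8902.
Then [S]/(Km+[S]) = 0.8902 ⇒ [S] = 18.0 × 0.8902/(1 − 0.8902) = 146 mM.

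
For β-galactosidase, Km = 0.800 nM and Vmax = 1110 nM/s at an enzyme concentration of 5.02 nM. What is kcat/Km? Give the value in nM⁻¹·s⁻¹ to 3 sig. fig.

276 nM⁻¹·s⁻¹

kcat = Vmax/[E]total = 1110/5.02 = 221 s⁻¹.
kcat/Km = 221/0.800 = 276 nM⁻¹·s⁻¹.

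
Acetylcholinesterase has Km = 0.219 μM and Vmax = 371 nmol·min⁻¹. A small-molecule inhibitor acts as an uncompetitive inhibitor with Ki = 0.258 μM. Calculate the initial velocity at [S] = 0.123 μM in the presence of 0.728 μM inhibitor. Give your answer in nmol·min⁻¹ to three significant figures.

α = 1 + [I]/Ki = 1 + 0.728/0.258 = 3.822.
For an uncompetitive inhibitor, both parameters are divided by α, giving Vmax/α and Km/α: Km,app = 0.0573 μM, Vmax,app = 97.1 nmol·min⁻¹.
v = Vmax,app·[S]/(Km,app + [S]) = 97.1 × 0.123/(0.0573 + 0.123) = 66.2 nmol·min⁻¹.

66.2 nmol·min⁻¹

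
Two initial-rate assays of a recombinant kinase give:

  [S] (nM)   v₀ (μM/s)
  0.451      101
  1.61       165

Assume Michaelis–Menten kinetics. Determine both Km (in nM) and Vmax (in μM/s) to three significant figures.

From v = Vmax[S]/(Km+[S]), each point gives Vmax = v(Km+[S])/[S].
Equating: 101(Km+0.451)/0.451 = 165(Km+1.61)/1.61.
223.9·Km + 101 = 102.5·Km + 165, so (223.9 − 102.5)·Km = 165 − 101.
Km = 64.00/121.5 = 0.527 nM; then Vmax = 101(0.527+0.451)/0.451 = 219 μM/s.

Km = 0.527 nM; Vmax = 219 μM/s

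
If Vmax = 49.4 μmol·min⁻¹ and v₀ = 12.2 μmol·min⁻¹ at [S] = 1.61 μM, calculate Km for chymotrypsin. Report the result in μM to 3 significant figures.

4.91 μM

v/Vmax = 12.2/49.4 = 0.2470 = [S]/(Km+[S]).
So Km + [S] = [S]/0.2470 = 6.519 μM, giving Km = 6.519 − 1.61 = 4.91 μM.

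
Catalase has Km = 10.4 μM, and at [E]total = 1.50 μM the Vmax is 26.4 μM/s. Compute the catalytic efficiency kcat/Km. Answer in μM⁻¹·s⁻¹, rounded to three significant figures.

1.69 μM⁻¹·s⁻¹

kcat = Vmax/[E]total = 26.4/1.50 = 17.6 s⁻¹.
kcat/Km = 17.6/10.4 = 1.69 μM⁻¹·s⁻¹.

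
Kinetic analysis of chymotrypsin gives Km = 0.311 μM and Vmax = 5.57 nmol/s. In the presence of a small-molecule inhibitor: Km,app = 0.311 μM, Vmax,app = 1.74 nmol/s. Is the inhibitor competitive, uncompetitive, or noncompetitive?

noncompetitive

Vmax decreases (5.57 → 1.74 nmol/s) while Km is unchanged — pure noncompetitive inhibition.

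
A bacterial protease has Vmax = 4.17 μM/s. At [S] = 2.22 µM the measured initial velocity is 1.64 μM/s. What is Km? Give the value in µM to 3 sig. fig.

3.42 µM

v/Vmax = 1.64/4.17 = 0.3933 = [S]/(Km+[S]).
So Km + [S] = [S]/0.3933 = 5.645 µM, giving Km = 5.645 − 2.22 = 3.42 µM.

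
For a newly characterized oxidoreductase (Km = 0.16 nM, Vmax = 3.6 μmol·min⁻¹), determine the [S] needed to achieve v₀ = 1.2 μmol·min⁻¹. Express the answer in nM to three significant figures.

0.0800 nM

The required fractional saturation is v/Vmax = 1.2/3.6 = 0.3333.
Then [S]/(Km+[S]) = 0.3333 ⇒ [S] = 0.16 × 0.3333/(1 − 0.3333) = 0.0800 nM.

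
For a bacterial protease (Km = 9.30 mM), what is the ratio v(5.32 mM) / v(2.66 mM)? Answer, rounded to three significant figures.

1.64

Since Vmax cancels, v₂/v₁ = [S]₂(Km+[S]₁) / [S]₁(Km+[S]₂).
= 5.32×(9.30+2.66) / (2.66×(9.30+5.32)) = 63.63/38.89 = 1.64.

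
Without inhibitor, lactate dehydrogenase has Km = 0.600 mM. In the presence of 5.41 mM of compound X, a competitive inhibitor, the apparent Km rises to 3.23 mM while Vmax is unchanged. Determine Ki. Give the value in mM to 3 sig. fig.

1.23 mM

Competitive: Km,app = α·Km with α = 1 + [I]/Ki.
α = Km,app/Km = 3.23/0.600 = 5.383.
Ki = [I]/(α − 1) = 5.41/4.383 = 1.23 mM.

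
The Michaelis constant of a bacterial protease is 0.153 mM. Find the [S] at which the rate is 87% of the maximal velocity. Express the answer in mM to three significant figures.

v/Vmax = [S]/(Km+[S]) = 0.87, so [S] = Km·0.87/(1 − 0.87) = 0.153 × 6.692.
[S] = 1.02 mM.

1.02 mM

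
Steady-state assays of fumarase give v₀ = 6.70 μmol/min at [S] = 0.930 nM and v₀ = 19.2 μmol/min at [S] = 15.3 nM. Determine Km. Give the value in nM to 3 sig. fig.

2.10 nM

From v = Vmax[S]/(Km+[S]), each point gives Vmax = v(Km+[S])/[S].
Equating: 6.70(Km+0.930)/0.930 = 19.2(Km+15.3)/15.3.
7.204·Km + 6.70 = 1.255·Km + 19.2, so (7.204 − 1.255)·Km = 19.2 − 6.70.
Km = 12.50/5.949 = 2.10 nM; then Vmax = 6.70(2.10+0.930)/0.930 = 21.8 μmol/min.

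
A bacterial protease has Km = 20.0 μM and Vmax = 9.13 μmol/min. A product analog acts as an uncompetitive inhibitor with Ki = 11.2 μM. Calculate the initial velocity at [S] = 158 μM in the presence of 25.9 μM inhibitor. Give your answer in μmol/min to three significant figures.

α = 1 + [I]/Ki = 1 + 25.9/11.2 = 3.312.
For an uncompetitive inhibitor, both parameters are divided by α, giving Vmax/α and Km/α: Km,app = 6.04 μM, Vmax,app = 2.76 μmol/min.
v = Vmax,app·[S]/(Km,app + [S]) = 2.76 × 158/(6.04 + 158) = 2.65 μmol/min.

2.65 μmol/min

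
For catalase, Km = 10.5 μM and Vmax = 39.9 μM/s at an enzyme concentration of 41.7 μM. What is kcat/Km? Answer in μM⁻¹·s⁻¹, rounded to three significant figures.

kcat = Vmax/[E]total = 39.9/41.7 = 0.957 s⁻¹.
kcat/Km = 0.957/10.5 = 0.0911 μM⁻¹·s⁻¹.

0.0911 μM⁻¹·s⁻¹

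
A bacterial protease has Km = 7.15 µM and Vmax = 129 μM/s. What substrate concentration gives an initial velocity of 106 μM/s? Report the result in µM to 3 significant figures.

33.0 µM

The required fractional saturation is v/Vmax = 106/129 = 0.8217.
Then [S]/(Km+[S]) = 0.8217 ⇒ [S] = 7.15 × 0.8217/(1 − 0.8217) = 33.0 µM.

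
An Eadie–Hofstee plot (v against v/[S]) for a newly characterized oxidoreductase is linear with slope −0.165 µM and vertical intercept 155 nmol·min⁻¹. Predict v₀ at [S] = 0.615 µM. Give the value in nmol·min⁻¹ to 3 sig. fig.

In the Eadie–Hofstee form v = Vmax − Km·(v/[S]), the slope is −Km and the intercept is Vmax, so Km = 0.165 µM and Vmax = 155 nmol·min⁻¹.
v = 155 × 0.615/(0.165 + 0.615) = 122 nmol·min⁻¹.

122 nmol·min⁻¹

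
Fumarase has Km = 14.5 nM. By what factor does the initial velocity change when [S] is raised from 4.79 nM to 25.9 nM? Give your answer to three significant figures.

2.58

Since Vmax cancels, v₂/v₁ = [S]₂(Km+[S]₁) / [S]₁(Km+[S]₂).
= 25.9×(14.5+4.79) / (4.79×(14.5+25.9)) = 499.6/193.5 = 2.58.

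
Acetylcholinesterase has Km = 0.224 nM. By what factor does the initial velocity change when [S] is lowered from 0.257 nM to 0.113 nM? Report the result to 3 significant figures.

0.628

The fractional saturations are [S]/(Km+[S]) = 0.257/0.4810 = 0.5343 and 0.113/0.3370 = 0.3353.
v₂/v₁ is just their ratio: 0.3353/0.5343 = 0.628.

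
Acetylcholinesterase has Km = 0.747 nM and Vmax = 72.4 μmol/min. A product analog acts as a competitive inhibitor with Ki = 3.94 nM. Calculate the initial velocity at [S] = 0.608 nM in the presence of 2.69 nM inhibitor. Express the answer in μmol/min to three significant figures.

23.6 μmol/min

α = 1 + [I]/Ki = 1 + 2.69/3.94 = 1.683.
For a competitive inhibitor, Vmax is unchanged and the apparent Km becomes α·Km: Km,app = 1.26 nM, Vmax,app = 72.4 μmol/min.
v = Vmax,app·[S]/(Km,app + [S]) = 72.4 × 0.608/(1.26 + 0.608) = 23.6 μmol/min.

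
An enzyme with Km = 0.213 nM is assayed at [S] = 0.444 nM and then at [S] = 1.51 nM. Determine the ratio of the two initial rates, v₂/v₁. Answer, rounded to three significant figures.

1.30

Since Vmax cancels, v₂/v₁ = [S]₂(Km+[S]₁) / [S]₁(Km+[S]₂).
= 1.51×(0.213+0.444) / (0.444×(0.213+1.51)) = 0.9921/0.7650 = 1.30.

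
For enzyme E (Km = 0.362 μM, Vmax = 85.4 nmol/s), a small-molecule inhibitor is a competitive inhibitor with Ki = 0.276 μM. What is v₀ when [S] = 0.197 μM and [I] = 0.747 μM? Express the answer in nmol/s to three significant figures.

With α = 1 + [I]/Ki = 1 + 0.747/0.276 = 3.707, the competitive rate law is v = Vmax[S] / (αKm + [S]).
v = 85.4×0.197 / (3.707×0.362 + 0.197) = 16.82/1.539 = 10.9 nmol/s.

10.9 nmol/s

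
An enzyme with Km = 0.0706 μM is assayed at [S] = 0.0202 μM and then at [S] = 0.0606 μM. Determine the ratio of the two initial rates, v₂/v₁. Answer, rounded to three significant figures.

Since Vmax cancels, v₂/v₁ = [S]₂(Km+[S]₁) / [S]₁(Km+[S]₂).
= 0.0606×(0.0706+0.0202) / (0.0202×(0.0706+0.0606)) = 0.005502/0.002650 = 2.08.

2.08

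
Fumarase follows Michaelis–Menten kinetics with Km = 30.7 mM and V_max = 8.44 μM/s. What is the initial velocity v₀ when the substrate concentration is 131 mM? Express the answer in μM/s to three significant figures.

6.84 μM/s

[S]/(Km+[S]) = 131/161.7 = 0.8101, the fractional saturation.
v = 0.8101 × Vmax = 0.8101 × 8.44 = 6.84 μM/s.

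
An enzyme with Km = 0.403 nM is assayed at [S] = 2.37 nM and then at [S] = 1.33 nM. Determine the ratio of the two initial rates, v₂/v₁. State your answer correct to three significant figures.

0.898

Since Vmax cancels, v₂/v₁ = [S]₂(Km+[S]₁) / [S]₁(Km+[S]₂).
= 1.33×(0.403+2.37) / (2.37×(0.403+1.33)) = 3.688/4.107 = 0.898.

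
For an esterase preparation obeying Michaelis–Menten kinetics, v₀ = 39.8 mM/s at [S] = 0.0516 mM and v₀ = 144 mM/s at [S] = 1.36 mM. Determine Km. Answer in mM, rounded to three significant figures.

0.157 mM

From v = Vmax[S]/(Km+[S]), each point gives Vmax = v(Km+[S])/[S].
Equating: 39.8(Km+0.0516)/0.0516 = 144(Km+1.36)/1.36.
771.3·Km + 39.8 = 105.9·Km + 144, so (771.3 − 105.9)·Km = 144 − 39.8.
Km = 104.2/665.4 = 0.157 mM; then Vmax = 39.8(0.157+0.0516)/0.0516 = 161 mM/s.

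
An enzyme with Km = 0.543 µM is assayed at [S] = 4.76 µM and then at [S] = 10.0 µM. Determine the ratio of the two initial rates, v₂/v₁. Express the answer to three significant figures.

1.06

The fractional saturations are [S]/(Km+[S]) = 4.76/5.303 = 0.8976 and 10.0/10.54 = 0.9485.
v₂/v₁ is just their ratio: 0.9485/0.8976 = 1.06.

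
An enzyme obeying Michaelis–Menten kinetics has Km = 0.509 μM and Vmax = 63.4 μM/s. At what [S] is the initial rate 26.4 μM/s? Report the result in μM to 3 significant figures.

0.363 μM

The required fractional saturation is v/Vmax = 26.4/63.4 = 0.4164.
Then [S]/(Km+[S]) = 0.4164 ⇒ [S] = 0.509 × 0.4164/(1 − 0.4164) = 0.363 μM.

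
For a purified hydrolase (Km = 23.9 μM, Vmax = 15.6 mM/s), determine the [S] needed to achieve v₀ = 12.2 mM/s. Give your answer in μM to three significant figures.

85.8 μM

The required fractional saturation is v/Vmax = 12.2/15.6 = 0.7821.
Then [S]/(Km+[S]) = 0.7821 ⇒ [S] = 23.9 × 0.7821/(1 − 0.7821) = 85.8 μM.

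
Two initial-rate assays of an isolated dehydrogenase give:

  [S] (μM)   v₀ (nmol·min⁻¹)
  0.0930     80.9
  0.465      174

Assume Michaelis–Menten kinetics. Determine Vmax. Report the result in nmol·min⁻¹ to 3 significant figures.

From v = Vmax[S]/(Km+[S]), each point gives Vmax = v(Km+[S])/[S].
Equating: 80.9(Km+0.0930)/0.0930 = 174(Km+0.465)/0.465.
869.9·Km + 80.9 = 374.2·Km + 174, so (869.9 − 374.2)·Km = 174 − 80.9.
Km = 93.10/495.7 = 0.188 μM; then Vmax = 80.9(0.188+0.0930)/0.0930 = 244 nmol·min⁻¹.

244 nmol·min⁻¹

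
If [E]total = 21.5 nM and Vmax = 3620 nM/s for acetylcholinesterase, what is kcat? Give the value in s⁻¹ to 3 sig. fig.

kcat = Vmax/[E]total = 3620 nM/s / 21.5 nM = 168 s⁻¹.

168 s⁻¹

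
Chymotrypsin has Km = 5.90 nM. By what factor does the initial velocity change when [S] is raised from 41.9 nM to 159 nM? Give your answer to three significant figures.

The fractional saturations are [S]/(Km+[S]) = 41.9/47.80 = 0.8766 and 159/164.9 = 0.9642.
v₂/v₁ is just their ratio: 0.9642/0.8766 = 1.10.

1.10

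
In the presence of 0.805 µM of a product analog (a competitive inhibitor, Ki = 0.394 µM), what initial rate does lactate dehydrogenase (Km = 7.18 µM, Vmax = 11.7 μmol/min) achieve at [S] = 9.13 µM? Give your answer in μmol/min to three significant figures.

α = 1 + [I]/Ki = 1 + 0.805/0.394 = 3.043.
For a competitive inhibitor, Vmax is unchanged and the apparent Km becomes α·Km: Km,app = 21.8 µM, Vmax,app = 11.7 μmol/min.
v = Vmax,app·[S]/(Km,app + [S]) = 11.7 × 9.13/(21.8 + 9.13) = 3.45 μmol/min.

3.45 μmol/min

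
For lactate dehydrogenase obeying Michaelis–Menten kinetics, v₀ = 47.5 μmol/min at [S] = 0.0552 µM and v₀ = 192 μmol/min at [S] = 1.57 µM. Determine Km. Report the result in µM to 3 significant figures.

0.196 µM

From v = Vmax[S]/(Km+[S]), each point gives Vmax = v(Km+[S])/[S].
Equating: 47.5(Km+0.0552)/0.0552 = 192(Km+1.57)/1.57.
860.5·Km + 47.5 = 122.3·Km + 192, so (860.5 − 122.3)·Km = 192 − 47.5.
Km = 144.5/738.2 = 0.196 µM; then Vmax = 47.5(0.196+0.0552)/0.0552 = 216 μmol/min.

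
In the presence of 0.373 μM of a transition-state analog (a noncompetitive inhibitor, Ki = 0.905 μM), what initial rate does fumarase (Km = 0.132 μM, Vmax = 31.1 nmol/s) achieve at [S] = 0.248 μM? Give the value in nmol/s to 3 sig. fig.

α = 1 + [I]/Ki = 1 + 0.373/0.905 = 1.412.
For a noncompetitive inhibitor, Vmax is reduced to Vmax/α while Km is unchanged: Km,app = 0.132 μM, Vmax,app = 22.0 nmol/s.
v = Vmax,app·[S]/(Km,app + [S]) = 22.0 × 0.248/(0.132 + 0.248) = 14.4 nmol/s.

14.4 nmol/s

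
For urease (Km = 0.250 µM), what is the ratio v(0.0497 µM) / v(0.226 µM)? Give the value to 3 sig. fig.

Since Vmax cancels, v₂/v₁ = [S]₂(Km+[S]₁) / [S]₁(Km+[S]₂).
= 0.0497×(0.250+0.226) / (0.226×(0.250+0.0497)) = 0.02366/0.06773 = 0.349.

0.349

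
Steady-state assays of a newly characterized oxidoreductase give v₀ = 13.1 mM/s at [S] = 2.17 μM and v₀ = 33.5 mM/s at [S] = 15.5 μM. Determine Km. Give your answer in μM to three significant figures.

5.26 μM

From v = Vmax[S]/(Km+[S]), each point gives Vmax = v(Km+[S])/[S].
Equating: 13.1(Km+2.17)/2.17 = 33.5(Km+15.5)/15.5.
6.037·Km + 13.1 = 2.161·Km + 33.5, so (6.037 − 2.161)·Km = 33.5 − 13.1.
Km = 20.40/3.876 = 5.26 μM; then Vmax = 13.1(5.26+2.17)/2.17 = 44.9 mM/s.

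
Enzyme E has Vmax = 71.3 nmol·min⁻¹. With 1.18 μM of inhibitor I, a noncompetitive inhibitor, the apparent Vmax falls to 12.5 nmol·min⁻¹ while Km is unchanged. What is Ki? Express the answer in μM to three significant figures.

Noncompetitive: Vmax,app = Vmax/α with α = 1 + [I]/Ki.
α = Vmax/Vmax,app = 71.3/12.5 = 5.704.
Ki = [I]/(α − 1) = 1.18/4.704 = 0.251 μM.

0.251 μM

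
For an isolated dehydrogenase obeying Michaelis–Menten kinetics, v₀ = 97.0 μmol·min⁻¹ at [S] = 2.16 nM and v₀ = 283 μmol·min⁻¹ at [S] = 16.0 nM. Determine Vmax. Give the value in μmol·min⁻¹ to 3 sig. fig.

From v = Vmax[S]/(Km+[S]), each point gives Vmax = v(Km+[S])/[S].
Equating: 97.0(Km+2.16)/2.16 = 283(Km+16.0)/16.0.
44.91·Km + 97.0 = 17.69·Km + 283, so (44.91 − 17.69)·Km = 283 − 97.0.
Km = 186.0/27.22 = 6.83 nM; then Vmax = 97.0(6.83+2.16)/2.16 = 404 μmol·min⁻¹.

404 μmol·min⁻¹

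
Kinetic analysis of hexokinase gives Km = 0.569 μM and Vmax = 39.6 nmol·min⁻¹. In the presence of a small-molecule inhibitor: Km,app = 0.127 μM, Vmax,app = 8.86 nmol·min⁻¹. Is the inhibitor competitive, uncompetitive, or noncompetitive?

Both Km and Vmax decrease by the same factor (~4.47-fold) — characteristic of uncompetitive inhibition.

uncompetitive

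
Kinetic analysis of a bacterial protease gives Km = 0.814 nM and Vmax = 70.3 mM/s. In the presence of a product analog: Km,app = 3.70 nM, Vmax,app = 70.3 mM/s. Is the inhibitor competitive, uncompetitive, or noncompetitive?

Km increases (0.814 → 3.70 nM) while Vmax is unchanged — the hallmark of competitive inhibition.

competitive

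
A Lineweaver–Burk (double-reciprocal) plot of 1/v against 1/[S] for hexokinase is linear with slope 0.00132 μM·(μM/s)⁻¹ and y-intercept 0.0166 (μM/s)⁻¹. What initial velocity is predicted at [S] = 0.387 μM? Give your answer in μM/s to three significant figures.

50.0 μM/s

The y-intercept is 1/Vmax, so Vmax = 1/0.0166 = 60.2 μM/s.
The slope is Km/Vmax, so Km = 0.00132 × 60.2 = 0.0795 μM.
Then v = 60.2 × 0.387/(0.0795 + 0.387) = 50.0 μM/s.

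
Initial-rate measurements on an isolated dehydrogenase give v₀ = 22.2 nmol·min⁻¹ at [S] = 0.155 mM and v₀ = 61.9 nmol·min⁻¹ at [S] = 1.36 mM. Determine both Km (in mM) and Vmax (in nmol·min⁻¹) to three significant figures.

In reciprocal form, 1/v = (Km/Vmax)·(1/[S]) + 1/Vmax. The two points give (1/[S], 1/v) = (6.452, 0.04505) and (0.7353, 0.01616).
Slope = (0.04505 − 0.01616)/(6.452 − 0.7353) = 0.005054; intercept = 0.04505 − 0.005054×6.452 = 0.01244.
Vmax = 1/intercept = 80.4 nmol·min⁻¹; Km = slope × Vmax = 0.005054 × 80.4 = 0.406 mM.

Km = 0.406 mM; Vmax = 80.4 nmol·min⁻¹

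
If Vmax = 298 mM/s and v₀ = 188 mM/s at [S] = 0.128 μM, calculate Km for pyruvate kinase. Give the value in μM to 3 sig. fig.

From v = Vmax[S]/(Km+[S]), Km = [S](Vmax − v)/v.
Km = 0.128 × (298 − 188) / 188 = 14.08/188 = 0.0749 μM.

0.0749 μM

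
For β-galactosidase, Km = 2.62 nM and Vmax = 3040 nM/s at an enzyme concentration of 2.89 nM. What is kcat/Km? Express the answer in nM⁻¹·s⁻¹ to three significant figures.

401 nM⁻¹·s⁻¹

kcat = Vmax/[E]total = 3040/2.89 = 1050 s⁻¹.
kcat/Km = 1050/2.62 = 401 nM⁻¹·s⁻¹.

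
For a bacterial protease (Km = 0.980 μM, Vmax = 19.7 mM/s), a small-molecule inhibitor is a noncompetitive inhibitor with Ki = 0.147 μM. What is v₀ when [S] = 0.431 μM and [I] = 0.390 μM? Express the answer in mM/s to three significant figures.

1.65 mM/s

With α = 1 + [I]/Ki = 1 + 0.390/0.147 = 3.653, the noncompetitive rate law is v = (Vmax/α)·[S] / (Km + [S]).
v = (19.7/3.653)×0.431 / (0.980 + 0.431) = 2.324/1.411 = 1.65 mM/s.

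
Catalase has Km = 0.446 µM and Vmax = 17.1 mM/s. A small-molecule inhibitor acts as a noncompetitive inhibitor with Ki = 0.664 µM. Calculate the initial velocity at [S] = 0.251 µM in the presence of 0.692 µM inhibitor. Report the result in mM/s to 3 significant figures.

3.02 mM/s

With α = 1 + [I]/Ki = 1 + 0.692/0.664 = 2.042, the noncompetitive rate law is v = (Vmax/α)·[S] / (Km + [S]).
v = (17.1/2.042)×0.251 / (0.446 + 0.251) = 2.102/0.6970 = 3.02 mM/s.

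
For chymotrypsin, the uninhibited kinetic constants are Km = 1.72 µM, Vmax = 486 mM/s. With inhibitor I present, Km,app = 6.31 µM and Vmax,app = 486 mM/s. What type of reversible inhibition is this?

Km increases (1.72 → 6.31 µM) while Vmax is unchanged — the hallmark of competitive inhibition.

competitive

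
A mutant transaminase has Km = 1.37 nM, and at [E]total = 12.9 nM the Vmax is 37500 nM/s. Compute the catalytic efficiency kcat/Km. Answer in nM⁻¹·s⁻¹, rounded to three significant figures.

kcat = Vmax/[E]total = 37500/12.9 = 2910 s⁻¹.
kcat/Km = 2910/1.37 = 2120 nM⁻¹·s⁻¹.

2120 nM⁻¹·s⁻¹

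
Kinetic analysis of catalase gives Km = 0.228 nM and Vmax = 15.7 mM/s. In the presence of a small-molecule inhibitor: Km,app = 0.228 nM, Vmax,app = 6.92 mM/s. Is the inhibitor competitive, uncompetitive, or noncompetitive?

Vmax decreases (15.7 → 6.92 mM/s) while Km is unchanged — pure noncompetitive inhibition.

noncompetitive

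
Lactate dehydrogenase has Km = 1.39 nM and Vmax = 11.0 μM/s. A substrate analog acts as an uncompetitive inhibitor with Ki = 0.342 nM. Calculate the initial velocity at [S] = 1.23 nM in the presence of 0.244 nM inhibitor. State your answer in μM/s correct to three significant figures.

3.87 μM/s

With α = 1 + [I]/Ki = 1 + 0.244/0.342 = 1.713, the uncompetitive rate law is v = (Vmax/α)·[S] / (Km/α + [S]).
v = (11.0/1.713)×1.23 / (1.39/1.713 + 1.23) = 7.896/2.041 = 3.87 μM/s.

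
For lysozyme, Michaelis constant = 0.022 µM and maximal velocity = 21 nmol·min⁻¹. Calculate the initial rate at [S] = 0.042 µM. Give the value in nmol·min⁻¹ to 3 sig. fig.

v = Vmax·[S]/(Km + [S]) = 21 × 0.042 / (0.022 + 0.042)
  = 0.8820 / 0.06400 = 13.8 nmol·min⁻¹.

13.8 nmol·min⁻¹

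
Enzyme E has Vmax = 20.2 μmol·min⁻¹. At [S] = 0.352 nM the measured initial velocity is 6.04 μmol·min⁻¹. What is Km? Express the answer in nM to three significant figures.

0.825 nM

From v = Vmax[S]/(Km+[S]), Km = [S](Vmax − v)/v.
Km = 0.352 × (20.2 − 6.04) / 6.04 = 4.984/6.04 = 0.825 nM.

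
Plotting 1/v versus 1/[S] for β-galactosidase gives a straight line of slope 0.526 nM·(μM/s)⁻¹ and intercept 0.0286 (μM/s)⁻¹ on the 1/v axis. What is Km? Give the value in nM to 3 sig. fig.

18.4 nM

y-intercept = 1/Vmax ⇒ Vmax = 35.0 μM/s; slope = Km/Vmax ⇒ Km = slope × Vmax.
Km = 0.526 × 35.0 = 18.4 nM.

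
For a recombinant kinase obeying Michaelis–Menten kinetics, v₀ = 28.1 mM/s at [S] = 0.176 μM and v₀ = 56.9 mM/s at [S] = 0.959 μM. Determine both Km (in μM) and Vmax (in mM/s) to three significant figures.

In reciprocal form, 1/v = (Km/Vmax)·(1/[S]) + 1/Vmax. The two points give (1/[S], 1/v) = (5.682, 0.03559) and (1.043, 0.01757).
Slope = (0.03559 − 0.01757)/(5.682 − 1.043) = 0.003883; intercept = 0.03559 − 0.003883×5.682 = 0.01353.
Vmax = 1/intercept = 73.9 mM/s; Km = slope × Vmax = 0.003883 × 73.9 = 0.287 μM.

Km = 0.287 μM; Vmax = 73.9 mM/s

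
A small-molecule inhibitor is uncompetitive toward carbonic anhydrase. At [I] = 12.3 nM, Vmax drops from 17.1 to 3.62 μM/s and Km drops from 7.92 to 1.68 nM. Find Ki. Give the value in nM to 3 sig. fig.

3.30 nM

Uncompetitive: Vmax,app = Vmax/α (and Km,app = Km/α) with α = 1 + [I]/Ki.
α = Vmax/Vmax,app = 17.1/3.62 = 4.724.
Ki = [I]/(α − 1) = 12.3/3.724 = 3.30 nM.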